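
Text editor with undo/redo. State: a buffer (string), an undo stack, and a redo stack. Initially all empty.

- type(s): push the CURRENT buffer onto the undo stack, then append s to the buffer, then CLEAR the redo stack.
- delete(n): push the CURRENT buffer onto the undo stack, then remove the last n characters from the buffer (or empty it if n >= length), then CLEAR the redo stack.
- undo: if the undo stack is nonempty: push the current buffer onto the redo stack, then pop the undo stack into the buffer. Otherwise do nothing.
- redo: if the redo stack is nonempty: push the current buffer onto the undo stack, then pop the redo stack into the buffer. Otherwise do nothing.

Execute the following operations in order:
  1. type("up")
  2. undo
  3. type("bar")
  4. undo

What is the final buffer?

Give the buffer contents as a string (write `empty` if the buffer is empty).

Answer: empty

Derivation:
After op 1 (type): buf='up' undo_depth=1 redo_depth=0
After op 2 (undo): buf='(empty)' undo_depth=0 redo_depth=1
After op 3 (type): buf='bar' undo_depth=1 redo_depth=0
After op 4 (undo): buf='(empty)' undo_depth=0 redo_depth=1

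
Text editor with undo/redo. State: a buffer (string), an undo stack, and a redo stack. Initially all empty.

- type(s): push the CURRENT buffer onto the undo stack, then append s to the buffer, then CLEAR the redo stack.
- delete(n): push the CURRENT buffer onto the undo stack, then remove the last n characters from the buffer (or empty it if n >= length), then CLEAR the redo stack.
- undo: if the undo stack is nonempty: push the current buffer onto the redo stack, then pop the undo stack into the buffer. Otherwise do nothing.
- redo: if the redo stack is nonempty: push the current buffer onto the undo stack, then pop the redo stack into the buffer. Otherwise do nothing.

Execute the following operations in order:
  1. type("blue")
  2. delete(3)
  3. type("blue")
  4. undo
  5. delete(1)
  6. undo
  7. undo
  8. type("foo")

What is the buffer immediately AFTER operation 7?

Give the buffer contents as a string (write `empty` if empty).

Answer: blue

Derivation:
After op 1 (type): buf='blue' undo_depth=1 redo_depth=0
After op 2 (delete): buf='b' undo_depth=2 redo_depth=0
After op 3 (type): buf='bblue' undo_depth=3 redo_depth=0
After op 4 (undo): buf='b' undo_depth=2 redo_depth=1
After op 5 (delete): buf='(empty)' undo_depth=3 redo_depth=0
After op 6 (undo): buf='b' undo_depth=2 redo_depth=1
After op 7 (undo): buf='blue' undo_depth=1 redo_depth=2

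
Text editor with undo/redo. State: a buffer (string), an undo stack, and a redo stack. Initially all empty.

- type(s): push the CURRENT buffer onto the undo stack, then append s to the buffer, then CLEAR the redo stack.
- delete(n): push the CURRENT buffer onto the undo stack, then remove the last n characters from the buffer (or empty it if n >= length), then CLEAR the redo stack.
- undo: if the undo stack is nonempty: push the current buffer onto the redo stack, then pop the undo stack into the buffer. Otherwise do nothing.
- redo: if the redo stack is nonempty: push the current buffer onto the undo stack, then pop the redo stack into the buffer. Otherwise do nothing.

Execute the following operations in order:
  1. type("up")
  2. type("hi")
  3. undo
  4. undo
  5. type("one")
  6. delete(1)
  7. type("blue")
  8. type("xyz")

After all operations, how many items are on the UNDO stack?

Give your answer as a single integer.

Answer: 4

Derivation:
After op 1 (type): buf='up' undo_depth=1 redo_depth=0
After op 2 (type): buf='uphi' undo_depth=2 redo_depth=0
After op 3 (undo): buf='up' undo_depth=1 redo_depth=1
After op 4 (undo): buf='(empty)' undo_depth=0 redo_depth=2
After op 5 (type): buf='one' undo_depth=1 redo_depth=0
After op 6 (delete): buf='on' undo_depth=2 redo_depth=0
After op 7 (type): buf='onblue' undo_depth=3 redo_depth=0
After op 8 (type): buf='onbluexyz' undo_depth=4 redo_depth=0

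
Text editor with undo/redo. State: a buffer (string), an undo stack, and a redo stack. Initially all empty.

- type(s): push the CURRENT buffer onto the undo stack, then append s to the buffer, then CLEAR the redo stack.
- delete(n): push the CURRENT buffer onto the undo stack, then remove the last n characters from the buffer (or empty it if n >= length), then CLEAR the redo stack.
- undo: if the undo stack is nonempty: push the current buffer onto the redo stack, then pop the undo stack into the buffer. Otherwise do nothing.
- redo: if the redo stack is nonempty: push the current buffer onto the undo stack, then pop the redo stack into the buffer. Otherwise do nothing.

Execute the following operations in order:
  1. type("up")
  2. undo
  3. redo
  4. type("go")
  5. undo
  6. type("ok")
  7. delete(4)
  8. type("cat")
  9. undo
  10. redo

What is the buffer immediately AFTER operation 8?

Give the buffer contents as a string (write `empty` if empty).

After op 1 (type): buf='up' undo_depth=1 redo_depth=0
After op 2 (undo): buf='(empty)' undo_depth=0 redo_depth=1
After op 3 (redo): buf='up' undo_depth=1 redo_depth=0
After op 4 (type): buf='upgo' undo_depth=2 redo_depth=0
After op 5 (undo): buf='up' undo_depth=1 redo_depth=1
After op 6 (type): buf='upok' undo_depth=2 redo_depth=0
After op 7 (delete): buf='(empty)' undo_depth=3 redo_depth=0
After op 8 (type): buf='cat' undo_depth=4 redo_depth=0

Answer: cat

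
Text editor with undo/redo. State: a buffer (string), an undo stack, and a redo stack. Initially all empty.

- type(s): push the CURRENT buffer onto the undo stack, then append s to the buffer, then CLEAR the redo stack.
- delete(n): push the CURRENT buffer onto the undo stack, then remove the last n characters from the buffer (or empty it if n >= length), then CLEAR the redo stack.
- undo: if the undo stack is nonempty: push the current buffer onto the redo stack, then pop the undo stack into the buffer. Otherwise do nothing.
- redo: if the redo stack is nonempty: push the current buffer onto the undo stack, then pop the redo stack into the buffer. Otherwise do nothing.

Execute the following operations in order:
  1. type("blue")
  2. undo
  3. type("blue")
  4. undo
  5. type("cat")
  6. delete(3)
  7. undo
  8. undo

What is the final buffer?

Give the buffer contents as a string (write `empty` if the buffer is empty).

After op 1 (type): buf='blue' undo_depth=1 redo_depth=0
After op 2 (undo): buf='(empty)' undo_depth=0 redo_depth=1
After op 3 (type): buf='blue' undo_depth=1 redo_depth=0
After op 4 (undo): buf='(empty)' undo_depth=0 redo_depth=1
After op 5 (type): buf='cat' undo_depth=1 redo_depth=0
After op 6 (delete): buf='(empty)' undo_depth=2 redo_depth=0
After op 7 (undo): buf='cat' undo_depth=1 redo_depth=1
After op 8 (undo): buf='(empty)' undo_depth=0 redo_depth=2

Answer: empty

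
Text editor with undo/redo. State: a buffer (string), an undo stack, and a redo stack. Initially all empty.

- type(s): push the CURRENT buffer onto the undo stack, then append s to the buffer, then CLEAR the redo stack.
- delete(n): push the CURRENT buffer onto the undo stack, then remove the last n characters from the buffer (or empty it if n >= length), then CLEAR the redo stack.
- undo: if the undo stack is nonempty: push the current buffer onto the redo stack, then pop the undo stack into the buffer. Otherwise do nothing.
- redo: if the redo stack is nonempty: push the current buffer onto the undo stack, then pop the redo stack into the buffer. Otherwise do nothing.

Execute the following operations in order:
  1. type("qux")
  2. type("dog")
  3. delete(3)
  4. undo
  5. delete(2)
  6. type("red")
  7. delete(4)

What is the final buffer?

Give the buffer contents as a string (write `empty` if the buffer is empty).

Answer: qux

Derivation:
After op 1 (type): buf='qux' undo_depth=1 redo_depth=0
After op 2 (type): buf='quxdog' undo_depth=2 redo_depth=0
After op 3 (delete): buf='qux' undo_depth=3 redo_depth=0
After op 4 (undo): buf='quxdog' undo_depth=2 redo_depth=1
After op 5 (delete): buf='quxd' undo_depth=3 redo_depth=0
After op 6 (type): buf='quxdred' undo_depth=4 redo_depth=0
After op 7 (delete): buf='qux' undo_depth=5 redo_depth=0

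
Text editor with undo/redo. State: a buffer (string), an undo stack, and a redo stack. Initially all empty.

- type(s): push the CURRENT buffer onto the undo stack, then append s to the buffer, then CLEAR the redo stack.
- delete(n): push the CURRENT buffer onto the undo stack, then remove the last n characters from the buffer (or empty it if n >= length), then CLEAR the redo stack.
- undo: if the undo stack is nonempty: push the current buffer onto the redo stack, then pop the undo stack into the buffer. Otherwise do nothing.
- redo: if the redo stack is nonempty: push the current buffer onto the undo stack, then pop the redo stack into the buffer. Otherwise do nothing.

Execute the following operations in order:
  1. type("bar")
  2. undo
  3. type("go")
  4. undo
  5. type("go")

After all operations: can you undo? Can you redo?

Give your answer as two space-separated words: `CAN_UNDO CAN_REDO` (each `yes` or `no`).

Answer: yes no

Derivation:
After op 1 (type): buf='bar' undo_depth=1 redo_depth=0
After op 2 (undo): buf='(empty)' undo_depth=0 redo_depth=1
After op 3 (type): buf='go' undo_depth=1 redo_depth=0
After op 4 (undo): buf='(empty)' undo_depth=0 redo_depth=1
After op 5 (type): buf='go' undo_depth=1 redo_depth=0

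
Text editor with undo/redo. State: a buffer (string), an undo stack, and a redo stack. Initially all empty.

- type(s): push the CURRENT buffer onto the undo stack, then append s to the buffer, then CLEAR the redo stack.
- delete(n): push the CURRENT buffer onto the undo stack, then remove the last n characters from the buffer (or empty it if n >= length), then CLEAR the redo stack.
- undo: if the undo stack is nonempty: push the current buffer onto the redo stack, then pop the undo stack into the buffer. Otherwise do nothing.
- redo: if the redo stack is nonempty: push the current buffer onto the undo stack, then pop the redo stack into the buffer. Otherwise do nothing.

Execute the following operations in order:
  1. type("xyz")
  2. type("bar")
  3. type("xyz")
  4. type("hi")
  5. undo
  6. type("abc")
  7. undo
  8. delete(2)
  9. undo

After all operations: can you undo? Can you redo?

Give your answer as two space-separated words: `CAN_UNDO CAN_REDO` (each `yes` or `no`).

Answer: yes yes

Derivation:
After op 1 (type): buf='xyz' undo_depth=1 redo_depth=0
After op 2 (type): buf='xyzbar' undo_depth=2 redo_depth=0
After op 3 (type): buf='xyzbarxyz' undo_depth=3 redo_depth=0
After op 4 (type): buf='xyzbarxyzhi' undo_depth=4 redo_depth=0
After op 5 (undo): buf='xyzbarxyz' undo_depth=3 redo_depth=1
After op 6 (type): buf='xyzbarxyzabc' undo_depth=4 redo_depth=0
After op 7 (undo): buf='xyzbarxyz' undo_depth=3 redo_depth=1
After op 8 (delete): buf='xyzbarx' undo_depth=4 redo_depth=0
After op 9 (undo): buf='xyzbarxyz' undo_depth=3 redo_depth=1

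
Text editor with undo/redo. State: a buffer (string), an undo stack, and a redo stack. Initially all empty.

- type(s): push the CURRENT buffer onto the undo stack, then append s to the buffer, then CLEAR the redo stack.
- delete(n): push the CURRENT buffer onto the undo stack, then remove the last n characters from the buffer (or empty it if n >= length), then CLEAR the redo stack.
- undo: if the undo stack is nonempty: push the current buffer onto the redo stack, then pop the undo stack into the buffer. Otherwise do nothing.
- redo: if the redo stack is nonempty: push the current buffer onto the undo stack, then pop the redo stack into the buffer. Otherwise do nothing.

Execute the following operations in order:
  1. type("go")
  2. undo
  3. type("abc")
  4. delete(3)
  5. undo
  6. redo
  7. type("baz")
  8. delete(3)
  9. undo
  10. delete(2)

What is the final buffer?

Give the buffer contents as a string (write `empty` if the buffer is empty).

Answer: b

Derivation:
After op 1 (type): buf='go' undo_depth=1 redo_depth=0
After op 2 (undo): buf='(empty)' undo_depth=0 redo_depth=1
After op 3 (type): buf='abc' undo_depth=1 redo_depth=0
After op 4 (delete): buf='(empty)' undo_depth=2 redo_depth=0
After op 5 (undo): buf='abc' undo_depth=1 redo_depth=1
After op 6 (redo): buf='(empty)' undo_depth=2 redo_depth=0
After op 7 (type): buf='baz' undo_depth=3 redo_depth=0
After op 8 (delete): buf='(empty)' undo_depth=4 redo_depth=0
After op 9 (undo): buf='baz' undo_depth=3 redo_depth=1
After op 10 (delete): buf='b' undo_depth=4 redo_depth=0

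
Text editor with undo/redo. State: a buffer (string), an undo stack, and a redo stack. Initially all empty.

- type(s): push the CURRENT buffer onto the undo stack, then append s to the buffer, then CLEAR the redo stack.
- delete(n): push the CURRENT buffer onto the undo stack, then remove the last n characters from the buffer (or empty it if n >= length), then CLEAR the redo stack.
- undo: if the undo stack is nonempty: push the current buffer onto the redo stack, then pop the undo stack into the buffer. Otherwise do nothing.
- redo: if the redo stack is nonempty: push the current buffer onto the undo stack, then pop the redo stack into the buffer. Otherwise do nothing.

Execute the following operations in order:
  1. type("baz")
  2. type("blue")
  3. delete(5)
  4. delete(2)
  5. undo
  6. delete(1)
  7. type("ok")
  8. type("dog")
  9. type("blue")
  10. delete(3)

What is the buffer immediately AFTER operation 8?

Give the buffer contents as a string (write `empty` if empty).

After op 1 (type): buf='baz' undo_depth=1 redo_depth=0
After op 2 (type): buf='bazblue' undo_depth=2 redo_depth=0
After op 3 (delete): buf='ba' undo_depth=3 redo_depth=0
After op 4 (delete): buf='(empty)' undo_depth=4 redo_depth=0
After op 5 (undo): buf='ba' undo_depth=3 redo_depth=1
After op 6 (delete): buf='b' undo_depth=4 redo_depth=0
After op 7 (type): buf='bok' undo_depth=5 redo_depth=0
After op 8 (type): buf='bokdog' undo_depth=6 redo_depth=0

Answer: bokdog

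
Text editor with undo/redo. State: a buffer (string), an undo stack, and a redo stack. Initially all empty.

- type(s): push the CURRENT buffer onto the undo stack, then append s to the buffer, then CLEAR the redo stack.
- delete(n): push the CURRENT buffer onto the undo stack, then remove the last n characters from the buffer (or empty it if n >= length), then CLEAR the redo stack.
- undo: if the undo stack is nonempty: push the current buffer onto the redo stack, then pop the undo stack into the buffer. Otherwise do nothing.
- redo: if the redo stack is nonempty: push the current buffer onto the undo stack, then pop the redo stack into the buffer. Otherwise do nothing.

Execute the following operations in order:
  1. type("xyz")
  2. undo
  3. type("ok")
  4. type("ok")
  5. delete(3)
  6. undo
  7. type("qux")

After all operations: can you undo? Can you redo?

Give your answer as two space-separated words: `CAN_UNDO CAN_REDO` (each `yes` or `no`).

After op 1 (type): buf='xyz' undo_depth=1 redo_depth=0
After op 2 (undo): buf='(empty)' undo_depth=0 redo_depth=1
After op 3 (type): buf='ok' undo_depth=1 redo_depth=0
After op 4 (type): buf='okok' undo_depth=2 redo_depth=0
After op 5 (delete): buf='o' undo_depth=3 redo_depth=0
After op 6 (undo): buf='okok' undo_depth=2 redo_depth=1
After op 7 (type): buf='okokqux' undo_depth=3 redo_depth=0

Answer: yes no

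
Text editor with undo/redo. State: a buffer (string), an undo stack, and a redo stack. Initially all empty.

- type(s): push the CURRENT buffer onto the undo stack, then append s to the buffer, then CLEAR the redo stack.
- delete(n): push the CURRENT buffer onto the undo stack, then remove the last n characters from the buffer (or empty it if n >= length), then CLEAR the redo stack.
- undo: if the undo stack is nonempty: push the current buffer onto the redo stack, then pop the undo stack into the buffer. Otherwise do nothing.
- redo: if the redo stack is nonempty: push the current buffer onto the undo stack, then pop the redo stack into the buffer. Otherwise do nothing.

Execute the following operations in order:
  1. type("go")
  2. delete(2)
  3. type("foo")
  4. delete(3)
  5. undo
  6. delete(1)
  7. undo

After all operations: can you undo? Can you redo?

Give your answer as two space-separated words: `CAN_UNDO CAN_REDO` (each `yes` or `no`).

After op 1 (type): buf='go' undo_depth=1 redo_depth=0
After op 2 (delete): buf='(empty)' undo_depth=2 redo_depth=0
After op 3 (type): buf='foo' undo_depth=3 redo_depth=0
After op 4 (delete): buf='(empty)' undo_depth=4 redo_depth=0
After op 5 (undo): buf='foo' undo_depth=3 redo_depth=1
After op 6 (delete): buf='fo' undo_depth=4 redo_depth=0
After op 7 (undo): buf='foo' undo_depth=3 redo_depth=1

Answer: yes yes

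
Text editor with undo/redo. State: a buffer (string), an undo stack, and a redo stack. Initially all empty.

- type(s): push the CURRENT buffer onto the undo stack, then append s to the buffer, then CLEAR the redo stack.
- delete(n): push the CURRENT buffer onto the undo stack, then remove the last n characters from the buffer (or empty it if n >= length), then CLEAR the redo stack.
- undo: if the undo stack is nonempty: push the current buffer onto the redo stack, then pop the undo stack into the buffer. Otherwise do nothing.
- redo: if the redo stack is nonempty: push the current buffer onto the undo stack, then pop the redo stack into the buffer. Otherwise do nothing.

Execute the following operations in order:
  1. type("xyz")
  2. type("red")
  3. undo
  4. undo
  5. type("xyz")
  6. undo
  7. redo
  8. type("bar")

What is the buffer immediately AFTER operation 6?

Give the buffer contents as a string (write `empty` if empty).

After op 1 (type): buf='xyz' undo_depth=1 redo_depth=0
After op 2 (type): buf='xyzred' undo_depth=2 redo_depth=0
After op 3 (undo): buf='xyz' undo_depth=1 redo_depth=1
After op 4 (undo): buf='(empty)' undo_depth=0 redo_depth=2
After op 5 (type): buf='xyz' undo_depth=1 redo_depth=0
After op 6 (undo): buf='(empty)' undo_depth=0 redo_depth=1

Answer: empty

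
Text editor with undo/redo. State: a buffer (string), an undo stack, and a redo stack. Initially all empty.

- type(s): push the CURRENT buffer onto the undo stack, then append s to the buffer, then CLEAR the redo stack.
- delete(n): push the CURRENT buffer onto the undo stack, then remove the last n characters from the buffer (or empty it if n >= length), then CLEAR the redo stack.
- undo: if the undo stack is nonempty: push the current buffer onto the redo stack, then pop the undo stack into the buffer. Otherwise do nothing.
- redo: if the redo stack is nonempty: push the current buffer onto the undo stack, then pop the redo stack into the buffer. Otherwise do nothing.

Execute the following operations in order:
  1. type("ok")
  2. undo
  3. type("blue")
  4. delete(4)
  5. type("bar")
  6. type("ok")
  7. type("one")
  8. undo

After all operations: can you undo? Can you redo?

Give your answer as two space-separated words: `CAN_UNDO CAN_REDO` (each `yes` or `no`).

Answer: yes yes

Derivation:
After op 1 (type): buf='ok' undo_depth=1 redo_depth=0
After op 2 (undo): buf='(empty)' undo_depth=0 redo_depth=1
After op 3 (type): buf='blue' undo_depth=1 redo_depth=0
After op 4 (delete): buf='(empty)' undo_depth=2 redo_depth=0
After op 5 (type): buf='bar' undo_depth=3 redo_depth=0
After op 6 (type): buf='barok' undo_depth=4 redo_depth=0
After op 7 (type): buf='barokone' undo_depth=5 redo_depth=0
After op 8 (undo): buf='barok' undo_depth=4 redo_depth=1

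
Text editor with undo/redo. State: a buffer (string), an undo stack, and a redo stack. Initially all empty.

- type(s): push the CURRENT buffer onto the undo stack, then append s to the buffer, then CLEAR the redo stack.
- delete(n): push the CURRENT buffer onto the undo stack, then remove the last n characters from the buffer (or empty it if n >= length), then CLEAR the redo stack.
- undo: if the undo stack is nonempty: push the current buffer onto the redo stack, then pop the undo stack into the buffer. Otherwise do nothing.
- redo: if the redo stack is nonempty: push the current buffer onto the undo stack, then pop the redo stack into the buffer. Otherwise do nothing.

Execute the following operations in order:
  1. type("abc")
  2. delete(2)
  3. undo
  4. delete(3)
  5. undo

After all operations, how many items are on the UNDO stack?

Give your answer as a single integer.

Answer: 1

Derivation:
After op 1 (type): buf='abc' undo_depth=1 redo_depth=0
After op 2 (delete): buf='a' undo_depth=2 redo_depth=0
After op 3 (undo): buf='abc' undo_depth=1 redo_depth=1
After op 4 (delete): buf='(empty)' undo_depth=2 redo_depth=0
After op 5 (undo): buf='abc' undo_depth=1 redo_depth=1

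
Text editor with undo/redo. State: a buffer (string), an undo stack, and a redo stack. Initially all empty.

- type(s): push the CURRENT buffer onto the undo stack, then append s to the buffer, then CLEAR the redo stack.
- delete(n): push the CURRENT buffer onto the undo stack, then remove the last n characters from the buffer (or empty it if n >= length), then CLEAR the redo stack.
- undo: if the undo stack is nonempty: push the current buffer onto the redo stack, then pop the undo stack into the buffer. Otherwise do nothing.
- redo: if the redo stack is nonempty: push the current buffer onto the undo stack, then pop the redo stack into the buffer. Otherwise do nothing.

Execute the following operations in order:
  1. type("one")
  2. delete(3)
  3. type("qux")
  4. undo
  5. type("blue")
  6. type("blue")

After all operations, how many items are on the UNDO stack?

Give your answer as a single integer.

After op 1 (type): buf='one' undo_depth=1 redo_depth=0
After op 2 (delete): buf='(empty)' undo_depth=2 redo_depth=0
After op 3 (type): buf='qux' undo_depth=3 redo_depth=0
After op 4 (undo): buf='(empty)' undo_depth=2 redo_depth=1
After op 5 (type): buf='blue' undo_depth=3 redo_depth=0
After op 6 (type): buf='blueblue' undo_depth=4 redo_depth=0

Answer: 4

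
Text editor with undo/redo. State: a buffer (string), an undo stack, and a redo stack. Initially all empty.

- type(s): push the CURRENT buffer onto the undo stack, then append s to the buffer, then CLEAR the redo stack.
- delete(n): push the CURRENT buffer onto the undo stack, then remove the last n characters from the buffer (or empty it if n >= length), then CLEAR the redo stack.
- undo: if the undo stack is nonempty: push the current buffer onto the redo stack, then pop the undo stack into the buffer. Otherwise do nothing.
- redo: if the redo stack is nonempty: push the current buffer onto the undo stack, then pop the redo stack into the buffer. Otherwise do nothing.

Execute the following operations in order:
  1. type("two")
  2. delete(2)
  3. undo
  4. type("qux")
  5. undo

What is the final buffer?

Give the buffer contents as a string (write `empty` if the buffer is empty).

Answer: two

Derivation:
After op 1 (type): buf='two' undo_depth=1 redo_depth=0
After op 2 (delete): buf='t' undo_depth=2 redo_depth=0
After op 3 (undo): buf='two' undo_depth=1 redo_depth=1
After op 4 (type): buf='twoqux' undo_depth=2 redo_depth=0
After op 5 (undo): buf='two' undo_depth=1 redo_depth=1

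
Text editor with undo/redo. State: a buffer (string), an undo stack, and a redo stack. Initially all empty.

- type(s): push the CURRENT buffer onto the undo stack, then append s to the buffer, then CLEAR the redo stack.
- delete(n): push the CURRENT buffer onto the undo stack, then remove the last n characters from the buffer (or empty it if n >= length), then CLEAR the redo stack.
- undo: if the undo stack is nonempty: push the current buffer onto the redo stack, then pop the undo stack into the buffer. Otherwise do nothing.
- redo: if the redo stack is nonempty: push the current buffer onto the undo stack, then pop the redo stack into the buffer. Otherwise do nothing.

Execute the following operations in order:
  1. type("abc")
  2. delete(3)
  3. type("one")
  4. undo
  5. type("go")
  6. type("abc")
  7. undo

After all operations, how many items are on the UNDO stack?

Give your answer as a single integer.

After op 1 (type): buf='abc' undo_depth=1 redo_depth=0
After op 2 (delete): buf='(empty)' undo_depth=2 redo_depth=0
After op 3 (type): buf='one' undo_depth=3 redo_depth=0
After op 4 (undo): buf='(empty)' undo_depth=2 redo_depth=1
After op 5 (type): buf='go' undo_depth=3 redo_depth=0
After op 6 (type): buf='goabc' undo_depth=4 redo_depth=0
After op 7 (undo): buf='go' undo_depth=3 redo_depth=1

Answer: 3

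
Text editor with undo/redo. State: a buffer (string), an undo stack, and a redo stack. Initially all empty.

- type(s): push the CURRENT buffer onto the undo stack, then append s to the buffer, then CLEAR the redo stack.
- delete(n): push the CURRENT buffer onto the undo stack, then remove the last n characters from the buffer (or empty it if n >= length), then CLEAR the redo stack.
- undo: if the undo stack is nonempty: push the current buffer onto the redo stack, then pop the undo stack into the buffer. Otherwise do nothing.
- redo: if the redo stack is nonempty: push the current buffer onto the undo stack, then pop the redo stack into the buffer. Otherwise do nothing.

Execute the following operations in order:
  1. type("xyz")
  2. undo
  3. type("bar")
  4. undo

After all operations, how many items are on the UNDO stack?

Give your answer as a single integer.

After op 1 (type): buf='xyz' undo_depth=1 redo_depth=0
After op 2 (undo): buf='(empty)' undo_depth=0 redo_depth=1
After op 3 (type): buf='bar' undo_depth=1 redo_depth=0
After op 4 (undo): buf='(empty)' undo_depth=0 redo_depth=1

Answer: 0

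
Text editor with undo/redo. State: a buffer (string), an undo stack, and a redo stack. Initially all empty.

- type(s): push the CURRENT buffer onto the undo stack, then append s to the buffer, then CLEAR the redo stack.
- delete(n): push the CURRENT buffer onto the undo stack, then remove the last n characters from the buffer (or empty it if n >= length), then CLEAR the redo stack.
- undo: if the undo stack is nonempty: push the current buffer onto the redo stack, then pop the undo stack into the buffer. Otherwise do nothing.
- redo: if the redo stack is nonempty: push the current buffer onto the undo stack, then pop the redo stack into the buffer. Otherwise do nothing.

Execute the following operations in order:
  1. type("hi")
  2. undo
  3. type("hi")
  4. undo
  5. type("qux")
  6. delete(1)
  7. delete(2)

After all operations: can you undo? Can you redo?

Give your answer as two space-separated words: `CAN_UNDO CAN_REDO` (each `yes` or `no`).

After op 1 (type): buf='hi' undo_depth=1 redo_depth=0
After op 2 (undo): buf='(empty)' undo_depth=0 redo_depth=1
After op 3 (type): buf='hi' undo_depth=1 redo_depth=0
After op 4 (undo): buf='(empty)' undo_depth=0 redo_depth=1
After op 5 (type): buf='qux' undo_depth=1 redo_depth=0
After op 6 (delete): buf='qu' undo_depth=2 redo_depth=0
After op 7 (delete): buf='(empty)' undo_depth=3 redo_depth=0

Answer: yes no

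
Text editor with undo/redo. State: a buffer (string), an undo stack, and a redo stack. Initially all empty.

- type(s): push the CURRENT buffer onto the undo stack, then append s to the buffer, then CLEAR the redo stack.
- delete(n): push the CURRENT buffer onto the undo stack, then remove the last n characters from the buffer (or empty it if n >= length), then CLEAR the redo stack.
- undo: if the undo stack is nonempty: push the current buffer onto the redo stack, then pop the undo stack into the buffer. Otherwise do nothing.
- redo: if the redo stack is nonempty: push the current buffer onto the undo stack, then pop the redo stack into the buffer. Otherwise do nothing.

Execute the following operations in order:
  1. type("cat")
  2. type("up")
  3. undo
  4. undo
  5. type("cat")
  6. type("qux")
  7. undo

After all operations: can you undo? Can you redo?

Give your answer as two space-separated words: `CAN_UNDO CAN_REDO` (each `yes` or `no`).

After op 1 (type): buf='cat' undo_depth=1 redo_depth=0
After op 2 (type): buf='catup' undo_depth=2 redo_depth=0
After op 3 (undo): buf='cat' undo_depth=1 redo_depth=1
After op 4 (undo): buf='(empty)' undo_depth=0 redo_depth=2
After op 5 (type): buf='cat' undo_depth=1 redo_depth=0
After op 6 (type): buf='catqux' undo_depth=2 redo_depth=0
After op 7 (undo): buf='cat' undo_depth=1 redo_depth=1

Answer: yes yes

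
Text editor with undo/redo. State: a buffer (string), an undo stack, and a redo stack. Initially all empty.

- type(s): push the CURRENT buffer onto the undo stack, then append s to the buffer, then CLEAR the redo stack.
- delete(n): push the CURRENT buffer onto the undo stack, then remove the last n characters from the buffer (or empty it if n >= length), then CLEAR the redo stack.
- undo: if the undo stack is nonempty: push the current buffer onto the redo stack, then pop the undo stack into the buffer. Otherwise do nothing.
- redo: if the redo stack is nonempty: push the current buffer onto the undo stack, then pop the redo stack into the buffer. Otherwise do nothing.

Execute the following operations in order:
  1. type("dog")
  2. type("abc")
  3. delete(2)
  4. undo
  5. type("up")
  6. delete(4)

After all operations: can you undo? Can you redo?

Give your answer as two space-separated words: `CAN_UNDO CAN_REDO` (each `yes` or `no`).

After op 1 (type): buf='dog' undo_depth=1 redo_depth=0
After op 2 (type): buf='dogabc' undo_depth=2 redo_depth=0
After op 3 (delete): buf='doga' undo_depth=3 redo_depth=0
After op 4 (undo): buf='dogabc' undo_depth=2 redo_depth=1
After op 5 (type): buf='dogabcup' undo_depth=3 redo_depth=0
After op 6 (delete): buf='doga' undo_depth=4 redo_depth=0

Answer: yes no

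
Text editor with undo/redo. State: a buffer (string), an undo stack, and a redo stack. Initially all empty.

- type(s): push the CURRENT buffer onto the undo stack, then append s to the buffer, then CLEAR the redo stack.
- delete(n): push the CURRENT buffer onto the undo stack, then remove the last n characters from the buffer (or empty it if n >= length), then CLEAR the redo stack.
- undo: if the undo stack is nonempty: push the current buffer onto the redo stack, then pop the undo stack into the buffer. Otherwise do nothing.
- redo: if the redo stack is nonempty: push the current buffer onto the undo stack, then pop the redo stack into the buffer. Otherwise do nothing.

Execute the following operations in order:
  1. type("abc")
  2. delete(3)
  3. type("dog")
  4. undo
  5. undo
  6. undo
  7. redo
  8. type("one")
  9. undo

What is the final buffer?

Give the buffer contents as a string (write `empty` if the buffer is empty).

Answer: abc

Derivation:
After op 1 (type): buf='abc' undo_depth=1 redo_depth=0
After op 2 (delete): buf='(empty)' undo_depth=2 redo_depth=0
After op 3 (type): buf='dog' undo_depth=3 redo_depth=0
After op 4 (undo): buf='(empty)' undo_depth=2 redo_depth=1
After op 5 (undo): buf='abc' undo_depth=1 redo_depth=2
After op 6 (undo): buf='(empty)' undo_depth=0 redo_depth=3
After op 7 (redo): buf='abc' undo_depth=1 redo_depth=2
After op 8 (type): buf='abcone' undo_depth=2 redo_depth=0
After op 9 (undo): buf='abc' undo_depth=1 redo_depth=1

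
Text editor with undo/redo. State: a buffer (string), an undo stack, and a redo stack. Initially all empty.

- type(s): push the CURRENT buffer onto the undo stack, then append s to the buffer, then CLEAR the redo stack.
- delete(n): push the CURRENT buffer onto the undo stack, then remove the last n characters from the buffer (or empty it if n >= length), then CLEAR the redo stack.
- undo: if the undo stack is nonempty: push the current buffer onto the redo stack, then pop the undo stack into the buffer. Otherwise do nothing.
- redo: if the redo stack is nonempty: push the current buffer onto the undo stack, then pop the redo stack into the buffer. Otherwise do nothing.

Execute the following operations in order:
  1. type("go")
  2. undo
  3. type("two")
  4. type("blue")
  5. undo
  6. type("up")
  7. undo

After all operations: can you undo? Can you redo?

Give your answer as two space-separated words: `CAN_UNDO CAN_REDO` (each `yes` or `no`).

After op 1 (type): buf='go' undo_depth=1 redo_depth=0
After op 2 (undo): buf='(empty)' undo_depth=0 redo_depth=1
After op 3 (type): buf='two' undo_depth=1 redo_depth=0
After op 4 (type): buf='twoblue' undo_depth=2 redo_depth=0
After op 5 (undo): buf='two' undo_depth=1 redo_depth=1
After op 6 (type): buf='twoup' undo_depth=2 redo_depth=0
After op 7 (undo): buf='two' undo_depth=1 redo_depth=1

Answer: yes yes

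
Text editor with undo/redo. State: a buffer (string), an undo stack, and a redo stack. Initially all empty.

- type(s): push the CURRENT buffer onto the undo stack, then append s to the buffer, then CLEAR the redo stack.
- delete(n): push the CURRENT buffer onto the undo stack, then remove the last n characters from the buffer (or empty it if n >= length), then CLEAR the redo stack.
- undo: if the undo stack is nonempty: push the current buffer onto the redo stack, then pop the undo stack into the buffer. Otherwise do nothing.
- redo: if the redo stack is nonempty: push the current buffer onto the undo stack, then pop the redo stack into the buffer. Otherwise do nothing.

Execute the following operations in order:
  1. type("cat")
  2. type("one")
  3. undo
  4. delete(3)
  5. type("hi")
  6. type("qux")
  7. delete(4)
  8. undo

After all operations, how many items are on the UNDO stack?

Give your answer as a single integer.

Answer: 4

Derivation:
After op 1 (type): buf='cat' undo_depth=1 redo_depth=0
After op 2 (type): buf='catone' undo_depth=2 redo_depth=0
After op 3 (undo): buf='cat' undo_depth=1 redo_depth=1
After op 4 (delete): buf='(empty)' undo_depth=2 redo_depth=0
After op 5 (type): buf='hi' undo_depth=3 redo_depth=0
After op 6 (type): buf='hiqux' undo_depth=4 redo_depth=0
After op 7 (delete): buf='h' undo_depth=5 redo_depth=0
After op 8 (undo): buf='hiqux' undo_depth=4 redo_depth=1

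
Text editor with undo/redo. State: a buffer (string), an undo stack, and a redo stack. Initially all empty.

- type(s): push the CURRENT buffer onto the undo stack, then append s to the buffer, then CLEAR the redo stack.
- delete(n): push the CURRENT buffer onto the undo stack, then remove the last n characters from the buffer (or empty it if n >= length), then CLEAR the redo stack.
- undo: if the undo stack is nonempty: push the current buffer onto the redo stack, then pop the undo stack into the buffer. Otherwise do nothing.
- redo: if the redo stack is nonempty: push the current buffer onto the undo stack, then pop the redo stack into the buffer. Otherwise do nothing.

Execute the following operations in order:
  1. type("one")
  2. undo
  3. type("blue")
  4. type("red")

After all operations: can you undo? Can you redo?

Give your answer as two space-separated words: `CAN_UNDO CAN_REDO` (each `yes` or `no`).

Answer: yes no

Derivation:
After op 1 (type): buf='one' undo_depth=1 redo_depth=0
After op 2 (undo): buf='(empty)' undo_depth=0 redo_depth=1
After op 3 (type): buf='blue' undo_depth=1 redo_depth=0
After op 4 (type): buf='bluered' undo_depth=2 redo_depth=0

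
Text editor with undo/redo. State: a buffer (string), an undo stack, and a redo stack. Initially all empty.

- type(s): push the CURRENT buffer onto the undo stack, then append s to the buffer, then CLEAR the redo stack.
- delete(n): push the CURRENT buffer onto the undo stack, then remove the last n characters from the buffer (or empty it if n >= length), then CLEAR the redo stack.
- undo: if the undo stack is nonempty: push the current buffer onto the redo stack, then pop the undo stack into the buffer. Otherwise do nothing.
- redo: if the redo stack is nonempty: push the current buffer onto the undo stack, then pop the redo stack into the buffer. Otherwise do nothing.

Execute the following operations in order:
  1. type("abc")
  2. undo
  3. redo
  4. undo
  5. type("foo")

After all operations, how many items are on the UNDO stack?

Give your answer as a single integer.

After op 1 (type): buf='abc' undo_depth=1 redo_depth=0
After op 2 (undo): buf='(empty)' undo_depth=0 redo_depth=1
After op 3 (redo): buf='abc' undo_depth=1 redo_depth=0
After op 4 (undo): buf='(empty)' undo_depth=0 redo_depth=1
After op 5 (type): buf='foo' undo_depth=1 redo_depth=0

Answer: 1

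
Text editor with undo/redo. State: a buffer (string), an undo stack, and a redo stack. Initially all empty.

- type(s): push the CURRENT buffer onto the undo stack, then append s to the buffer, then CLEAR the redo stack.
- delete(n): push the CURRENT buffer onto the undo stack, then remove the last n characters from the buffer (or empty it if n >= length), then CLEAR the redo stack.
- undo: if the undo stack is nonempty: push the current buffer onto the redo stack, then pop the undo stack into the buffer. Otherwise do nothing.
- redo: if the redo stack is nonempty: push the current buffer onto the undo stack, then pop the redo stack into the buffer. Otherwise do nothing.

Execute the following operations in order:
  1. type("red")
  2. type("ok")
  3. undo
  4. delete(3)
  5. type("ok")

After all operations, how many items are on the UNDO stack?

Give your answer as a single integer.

After op 1 (type): buf='red' undo_depth=1 redo_depth=0
After op 2 (type): buf='redok' undo_depth=2 redo_depth=0
After op 3 (undo): buf='red' undo_depth=1 redo_depth=1
After op 4 (delete): buf='(empty)' undo_depth=2 redo_depth=0
After op 5 (type): buf='ok' undo_depth=3 redo_depth=0

Answer: 3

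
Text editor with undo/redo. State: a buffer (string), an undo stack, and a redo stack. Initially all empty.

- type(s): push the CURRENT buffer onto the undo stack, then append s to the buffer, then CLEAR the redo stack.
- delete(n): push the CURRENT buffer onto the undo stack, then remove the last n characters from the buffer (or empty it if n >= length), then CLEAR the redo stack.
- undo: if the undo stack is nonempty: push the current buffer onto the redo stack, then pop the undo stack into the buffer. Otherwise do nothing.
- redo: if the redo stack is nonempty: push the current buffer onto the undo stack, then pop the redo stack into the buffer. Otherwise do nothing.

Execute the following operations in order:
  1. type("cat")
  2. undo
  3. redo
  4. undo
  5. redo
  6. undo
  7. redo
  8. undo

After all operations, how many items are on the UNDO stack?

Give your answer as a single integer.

After op 1 (type): buf='cat' undo_depth=1 redo_depth=0
After op 2 (undo): buf='(empty)' undo_depth=0 redo_depth=1
After op 3 (redo): buf='cat' undo_depth=1 redo_depth=0
After op 4 (undo): buf='(empty)' undo_depth=0 redo_depth=1
After op 5 (redo): buf='cat' undo_depth=1 redo_depth=0
After op 6 (undo): buf='(empty)' undo_depth=0 redo_depth=1
After op 7 (redo): buf='cat' undo_depth=1 redo_depth=0
After op 8 (undo): buf='(empty)' undo_depth=0 redo_depth=1

Answer: 0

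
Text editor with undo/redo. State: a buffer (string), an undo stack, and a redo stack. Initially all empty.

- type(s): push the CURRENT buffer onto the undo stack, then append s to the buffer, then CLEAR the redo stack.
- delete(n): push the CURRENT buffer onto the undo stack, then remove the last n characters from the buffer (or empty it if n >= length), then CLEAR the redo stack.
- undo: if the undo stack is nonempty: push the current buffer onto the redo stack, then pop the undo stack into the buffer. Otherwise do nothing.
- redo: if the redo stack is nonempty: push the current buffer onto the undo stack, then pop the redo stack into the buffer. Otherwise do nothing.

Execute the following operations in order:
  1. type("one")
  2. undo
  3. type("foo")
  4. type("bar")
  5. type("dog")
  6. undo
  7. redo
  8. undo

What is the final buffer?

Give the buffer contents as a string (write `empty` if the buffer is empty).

After op 1 (type): buf='one' undo_depth=1 redo_depth=0
After op 2 (undo): buf='(empty)' undo_depth=0 redo_depth=1
After op 3 (type): buf='foo' undo_depth=1 redo_depth=0
After op 4 (type): buf='foobar' undo_depth=2 redo_depth=0
After op 5 (type): buf='foobardog' undo_depth=3 redo_depth=0
After op 6 (undo): buf='foobar' undo_depth=2 redo_depth=1
After op 7 (redo): buf='foobardog' undo_depth=3 redo_depth=0
After op 8 (undo): buf='foobar' undo_depth=2 redo_depth=1

Answer: foobar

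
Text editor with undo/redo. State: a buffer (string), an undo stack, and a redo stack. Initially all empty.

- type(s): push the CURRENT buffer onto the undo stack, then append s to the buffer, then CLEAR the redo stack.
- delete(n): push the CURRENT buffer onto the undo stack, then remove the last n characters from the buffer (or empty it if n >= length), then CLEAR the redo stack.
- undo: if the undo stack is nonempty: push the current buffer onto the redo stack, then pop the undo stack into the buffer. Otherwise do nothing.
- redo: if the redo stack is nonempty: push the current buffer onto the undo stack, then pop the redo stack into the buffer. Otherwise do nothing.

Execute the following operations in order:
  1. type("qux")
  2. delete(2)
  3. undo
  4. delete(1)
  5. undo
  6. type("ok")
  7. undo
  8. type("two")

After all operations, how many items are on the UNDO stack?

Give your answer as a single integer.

After op 1 (type): buf='qux' undo_depth=1 redo_depth=0
After op 2 (delete): buf='q' undo_depth=2 redo_depth=0
After op 3 (undo): buf='qux' undo_depth=1 redo_depth=1
After op 4 (delete): buf='qu' undo_depth=2 redo_depth=0
After op 5 (undo): buf='qux' undo_depth=1 redo_depth=1
After op 6 (type): buf='quxok' undo_depth=2 redo_depth=0
After op 7 (undo): buf='qux' undo_depth=1 redo_depth=1
After op 8 (type): buf='quxtwo' undo_depth=2 redo_depth=0

Answer: 2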